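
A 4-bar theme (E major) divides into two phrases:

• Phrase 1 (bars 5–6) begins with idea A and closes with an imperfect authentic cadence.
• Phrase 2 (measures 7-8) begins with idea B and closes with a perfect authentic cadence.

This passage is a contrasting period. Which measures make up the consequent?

The antecedent is the phrase ending with the weaker cadence (imperfect authentic cadence, phrase 1) and the consequent the one ending more conclusively (perfect authentic cadence, phrase 2); the consequent is mm. 7-8.

measures 7–8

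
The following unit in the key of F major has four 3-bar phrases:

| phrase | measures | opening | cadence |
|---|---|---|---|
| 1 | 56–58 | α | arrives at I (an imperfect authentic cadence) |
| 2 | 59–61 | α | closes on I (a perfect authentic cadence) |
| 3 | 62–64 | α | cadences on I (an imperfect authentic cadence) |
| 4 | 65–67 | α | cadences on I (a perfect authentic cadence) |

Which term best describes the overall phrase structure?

repeated period

The cadence pattern IAC–PAC–IAC–PAC is weak–strong twice, and phrases 3–4 restate phrases 1–2: a period heard twice, not a double period (which would end weakly at phrase 2).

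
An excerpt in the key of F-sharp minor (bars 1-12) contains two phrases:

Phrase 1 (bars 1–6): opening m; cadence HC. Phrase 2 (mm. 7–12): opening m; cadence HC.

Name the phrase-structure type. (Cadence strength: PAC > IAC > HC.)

repeated phrase

Both phrases have the same opening (m) and the same cadence (half cadence): the second is a restatement, not a consequent, so this is a repeated phrase rather than a period.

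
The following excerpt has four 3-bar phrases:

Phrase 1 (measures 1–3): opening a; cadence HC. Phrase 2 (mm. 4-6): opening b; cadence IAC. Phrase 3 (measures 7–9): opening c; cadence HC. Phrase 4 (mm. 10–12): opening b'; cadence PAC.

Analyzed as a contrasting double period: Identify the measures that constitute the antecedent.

In a double period the four phrases pair into a large antecedent (phrases 1–2, ending imperfect authentic cadence) and a large consequent (phrases 3–4, ending perfect authentic cadence). The antecedent spans measures 1–6.

measures 1–6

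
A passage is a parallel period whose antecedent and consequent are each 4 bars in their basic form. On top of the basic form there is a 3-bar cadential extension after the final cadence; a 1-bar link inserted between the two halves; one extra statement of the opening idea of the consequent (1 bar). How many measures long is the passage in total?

13 measures

Basic parallel period: 4 + 4 = 8 bars.
8 (basic form) + 3 (cadential extension) + 1 (link) + 1 (extra statement) = 13.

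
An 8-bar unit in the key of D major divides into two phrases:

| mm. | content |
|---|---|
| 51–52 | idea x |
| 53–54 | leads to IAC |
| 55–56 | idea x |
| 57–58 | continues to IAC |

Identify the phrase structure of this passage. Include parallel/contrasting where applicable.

repeated phrase

Both phrases have the same opening (x) and the same cadence (imperfect authentic cadence): the second is a restatement, not a consequent, so this is a repeated phrase rather than a period.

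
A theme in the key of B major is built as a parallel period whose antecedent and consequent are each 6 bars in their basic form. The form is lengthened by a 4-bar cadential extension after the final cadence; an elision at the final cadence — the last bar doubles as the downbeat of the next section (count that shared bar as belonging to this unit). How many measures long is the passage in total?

16 measures

Basic parallel period: 6 + 6 = 12 bars.
12 (basic form) + 4 (cadential extension) = 16.
The elision shares a bar with the next section but does not change this unit's count.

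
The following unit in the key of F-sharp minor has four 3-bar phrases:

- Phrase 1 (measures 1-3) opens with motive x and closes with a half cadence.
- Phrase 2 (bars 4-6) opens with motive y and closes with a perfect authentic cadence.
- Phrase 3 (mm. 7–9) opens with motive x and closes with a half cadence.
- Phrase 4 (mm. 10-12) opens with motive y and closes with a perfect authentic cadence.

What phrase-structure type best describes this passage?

The cadence pattern HC–PAC–HC–PAC is weak–strong twice, and phrases 3–4 restate phrases 1–2: a period heard twice, not a double period (which would end weakly at phrase 2).

repeated period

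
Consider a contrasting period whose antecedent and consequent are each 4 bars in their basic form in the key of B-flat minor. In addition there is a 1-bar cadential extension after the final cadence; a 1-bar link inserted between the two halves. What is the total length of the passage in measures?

Basic contrasting period: 4 + 4 = 8 bars.
8 (basic form) + 1 (cadential extension) + 1 (link) = 10.

10 measures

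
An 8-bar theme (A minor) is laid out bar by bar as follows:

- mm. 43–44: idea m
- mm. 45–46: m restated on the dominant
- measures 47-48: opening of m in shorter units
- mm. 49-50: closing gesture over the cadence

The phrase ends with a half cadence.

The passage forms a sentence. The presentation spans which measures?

measures 43–46

The presentation of a sentence is the basic idea (bars 43–44) plus its repetition (bars 45–46); the presentation is therefore bars 43-46.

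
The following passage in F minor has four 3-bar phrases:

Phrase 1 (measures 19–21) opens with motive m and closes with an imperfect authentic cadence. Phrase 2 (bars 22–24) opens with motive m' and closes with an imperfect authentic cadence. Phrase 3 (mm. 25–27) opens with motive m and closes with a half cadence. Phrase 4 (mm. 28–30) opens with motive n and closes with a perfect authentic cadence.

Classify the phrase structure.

Four phrases in two halves: the first half (mm. 19–24) ends with an imperfect authentic cadence, the second (mm. 25–30) with a perfect authentic cadence — a large antecedent–consequent pair, i.e. a double period.
Phrase 3 begins with the same material as phrase 1, making it parallel.

parallel double period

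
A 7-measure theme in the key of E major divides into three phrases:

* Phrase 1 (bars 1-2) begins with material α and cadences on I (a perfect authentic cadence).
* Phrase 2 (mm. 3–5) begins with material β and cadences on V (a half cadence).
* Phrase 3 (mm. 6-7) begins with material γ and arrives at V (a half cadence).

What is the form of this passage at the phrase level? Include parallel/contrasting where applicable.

The final phrase closes with a half cadence, which is not stronger than the preceding half cadence; the 3 phrases lack an overall antecedent–consequent design and so form a phrase group.

phrase group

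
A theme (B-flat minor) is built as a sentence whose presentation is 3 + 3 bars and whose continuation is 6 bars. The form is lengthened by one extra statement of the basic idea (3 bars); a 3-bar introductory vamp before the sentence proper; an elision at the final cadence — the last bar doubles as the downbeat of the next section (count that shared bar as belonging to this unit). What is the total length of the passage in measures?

18 measures

Basic sentence: 3 + 3 + 6 = 12 bars.
12 (basic form) + 3 (extra statement) + 3 (introduction) = 18.
The elision shares a bar with the next section but does not change this unit's count.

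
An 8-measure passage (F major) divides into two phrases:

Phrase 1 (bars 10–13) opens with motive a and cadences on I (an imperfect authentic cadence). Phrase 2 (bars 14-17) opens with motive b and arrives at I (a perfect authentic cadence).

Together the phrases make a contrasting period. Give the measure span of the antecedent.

measures 10–13

The phrase ending with the weaker cadence (imperfect authentic cadence) is the antecedent; the one ending more conclusively (perfect authentic cadence) is the consequent. The antecedent is measures 10–13.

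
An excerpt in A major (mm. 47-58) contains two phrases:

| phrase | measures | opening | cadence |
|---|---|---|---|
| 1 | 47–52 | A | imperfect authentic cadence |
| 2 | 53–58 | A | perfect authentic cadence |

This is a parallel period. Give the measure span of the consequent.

The phrase ending with the weaker cadence (imperfect authentic cadence) is the antecedent; the one ending more conclusively (perfect authentic cadence) is the consequent. The consequent is measures 53–58.

measures 53–58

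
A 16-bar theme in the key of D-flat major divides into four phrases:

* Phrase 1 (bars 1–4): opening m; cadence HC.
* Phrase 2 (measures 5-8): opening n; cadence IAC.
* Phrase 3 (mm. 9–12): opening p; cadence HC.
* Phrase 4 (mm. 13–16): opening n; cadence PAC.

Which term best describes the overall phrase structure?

contrasting double period

Four phrases in two halves: the first half (measures 1-8) ends with an imperfect authentic cadence, the second (bars 9–16) with a perfect authentic cadence — a large antecedent–consequent pair, i.e. a double period.
Phrase 3 begins with different material from phrase 1, making it contrasting.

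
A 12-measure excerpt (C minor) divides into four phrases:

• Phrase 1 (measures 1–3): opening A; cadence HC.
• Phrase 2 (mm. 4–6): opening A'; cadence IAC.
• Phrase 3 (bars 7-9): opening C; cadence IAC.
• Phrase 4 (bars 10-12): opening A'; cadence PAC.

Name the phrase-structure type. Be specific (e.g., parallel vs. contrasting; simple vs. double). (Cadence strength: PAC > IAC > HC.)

contrasting double period

Four phrases in two halves: the first half (mm. 1–6) ends with an imperfect authentic cadence, the second (mm. 7–12) with a perfect authentic cadence — a large antecedent–consequent pair, i.e. a double period.
Phrase 3 begins with different material from phrase 1, making it contrasting.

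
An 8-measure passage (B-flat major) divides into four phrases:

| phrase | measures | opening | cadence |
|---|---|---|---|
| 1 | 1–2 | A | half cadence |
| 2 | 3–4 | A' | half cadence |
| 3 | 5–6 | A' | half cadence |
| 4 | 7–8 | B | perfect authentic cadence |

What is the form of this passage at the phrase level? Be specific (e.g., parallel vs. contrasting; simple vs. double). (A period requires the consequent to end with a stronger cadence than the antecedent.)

Four phrases in two halves: the first half (mm. 1-4) ends with a half cadence, the second (bars 5–8) with a perfect authentic cadence — a large antecedent–consequent pair, i.e. a double period.
Phrase 3 begins with the same material as phrase 1, making it parallel.

parallel double period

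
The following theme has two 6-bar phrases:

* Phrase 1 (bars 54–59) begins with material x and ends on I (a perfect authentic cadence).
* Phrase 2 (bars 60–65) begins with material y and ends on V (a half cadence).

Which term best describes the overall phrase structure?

phrase group

The second phrase closes with a half cadence, which is not stronger than the first phrase's perfect authentic cadence; without a weak→strong cadential pair there is no antecedent–consequent relationship, so this is a phrase group rather than a period.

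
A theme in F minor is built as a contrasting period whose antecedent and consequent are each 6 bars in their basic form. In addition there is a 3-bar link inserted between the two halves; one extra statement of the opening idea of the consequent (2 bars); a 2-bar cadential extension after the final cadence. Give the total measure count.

Basic contrasting period: 6 + 6 = 12 bars.
12 (basic form) + 3 (link) + 2 (extra statement) + 2 (cadential extension) = 19.

19 measures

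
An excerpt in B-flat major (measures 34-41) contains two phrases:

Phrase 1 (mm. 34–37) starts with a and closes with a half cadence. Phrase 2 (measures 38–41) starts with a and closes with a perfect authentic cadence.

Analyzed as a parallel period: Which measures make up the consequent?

measures 38–41

The antecedent is the phrase ending with the weaker cadence (half cadence, phrase 1) and the consequent the one ending more conclusively (perfect authentic cadence, phrase 2); the consequent is measures 38-41.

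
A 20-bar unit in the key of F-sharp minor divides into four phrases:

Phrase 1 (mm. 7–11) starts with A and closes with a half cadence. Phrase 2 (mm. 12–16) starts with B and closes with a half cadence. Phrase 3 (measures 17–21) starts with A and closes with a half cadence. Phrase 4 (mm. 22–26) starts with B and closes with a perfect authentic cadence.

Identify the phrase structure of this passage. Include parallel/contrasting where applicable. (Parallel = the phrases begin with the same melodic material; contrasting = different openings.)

Four phrases in two halves: the first half (measures 7–16) ends with a half cadence, the second (mm. 17-26) with a perfect authentic cadence — a large antecedent–consequent pair, i.e. a double period.
Phrase 3 begins with the same material as phrase 1, making it parallel.

parallel double period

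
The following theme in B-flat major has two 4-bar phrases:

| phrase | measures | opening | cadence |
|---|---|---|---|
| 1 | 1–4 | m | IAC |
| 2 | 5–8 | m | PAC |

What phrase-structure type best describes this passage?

parallel period

Phrase 1 ends with an imperfect authentic cadence (weaker) and phrase 2 with a perfect authentic cadence (stronger): antecedent + consequent = a period.
The two phrases open with the same material (m / m), so the period is parallel.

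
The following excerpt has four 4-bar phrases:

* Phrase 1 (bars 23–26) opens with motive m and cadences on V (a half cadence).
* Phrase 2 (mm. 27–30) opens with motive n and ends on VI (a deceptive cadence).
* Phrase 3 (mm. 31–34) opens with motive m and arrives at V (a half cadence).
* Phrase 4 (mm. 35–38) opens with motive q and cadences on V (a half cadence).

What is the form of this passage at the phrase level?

phrase group

Phrase 4 ends with a half cadence, no stronger than phrase 2's deceptive cadence, so the four phrases do not form a double period; nor do phrases 3–4 duplicate 1–2, so it is not a repeated period. With no phrase reaching a conclusive cadence, the passage is a phrase group.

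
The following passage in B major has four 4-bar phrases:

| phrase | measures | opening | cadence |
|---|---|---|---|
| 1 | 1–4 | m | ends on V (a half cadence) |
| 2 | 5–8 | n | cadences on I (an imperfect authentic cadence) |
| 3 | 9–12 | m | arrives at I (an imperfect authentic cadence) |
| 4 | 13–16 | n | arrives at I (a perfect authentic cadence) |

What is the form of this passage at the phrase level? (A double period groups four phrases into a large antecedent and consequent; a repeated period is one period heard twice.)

parallel double period

Four phrases in two halves: the first half (bars 1–8) ends with an imperfect authentic cadence, the second (bars 9–16) with a perfect authentic cadence — a large antecedent–consequent pair, i.e. a double period.
Phrase 3 begins with the same material as phrase 1, making it parallel.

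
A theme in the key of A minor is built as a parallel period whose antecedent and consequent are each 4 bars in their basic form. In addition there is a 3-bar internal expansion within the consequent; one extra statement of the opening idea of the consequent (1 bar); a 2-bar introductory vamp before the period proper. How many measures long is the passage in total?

14 measures

Basic parallel period: 4 + 4 = 8 bars.
8 (basic form) + 3 (internal expansion) + 1 (extra statement) + 2 (introduction) = 14.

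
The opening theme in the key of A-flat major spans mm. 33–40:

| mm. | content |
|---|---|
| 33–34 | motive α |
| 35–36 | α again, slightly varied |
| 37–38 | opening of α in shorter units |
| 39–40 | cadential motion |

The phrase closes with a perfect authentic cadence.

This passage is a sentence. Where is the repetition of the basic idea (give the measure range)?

The presentation of a sentence is the basic idea (measures 33-34) plus its repetition (mm. 35-36); the repetition of the basic idea is therefore bars 35-36.

measures 35–36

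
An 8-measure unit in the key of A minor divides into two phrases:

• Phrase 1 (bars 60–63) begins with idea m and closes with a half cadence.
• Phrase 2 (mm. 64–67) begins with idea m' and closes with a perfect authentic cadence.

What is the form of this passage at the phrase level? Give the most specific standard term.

Phrase 1 ends with a half cadence (weaker) and phrase 2 with a perfect authentic cadence (stronger): antecedent + consequent = a period.
The two phrases open with the same material (m / m'), so the period is parallel.

parallel period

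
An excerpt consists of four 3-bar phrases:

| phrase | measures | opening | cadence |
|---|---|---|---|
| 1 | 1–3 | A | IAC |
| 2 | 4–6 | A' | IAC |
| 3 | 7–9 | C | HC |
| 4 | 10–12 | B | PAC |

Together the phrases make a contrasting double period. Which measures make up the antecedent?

In a double period the first pair of phrases (ending imperfect authentic cadence) is the large antecedent and the second pair (ending perfect authentic cadence) is the large consequent; the antecedent is measures 1–6.

measures 1–6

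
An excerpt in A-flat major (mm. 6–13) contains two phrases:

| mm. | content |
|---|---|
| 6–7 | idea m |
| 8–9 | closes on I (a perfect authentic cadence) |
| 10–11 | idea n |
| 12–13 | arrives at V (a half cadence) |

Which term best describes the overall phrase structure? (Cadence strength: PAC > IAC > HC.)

The second phrase closes with a half cadence, which is not stronger than the first phrase's perfect authentic cadence; without a weak→strong cadential pair there is no antecedent–consequent relationship, so this is a phrase group rather than a period.

phrase group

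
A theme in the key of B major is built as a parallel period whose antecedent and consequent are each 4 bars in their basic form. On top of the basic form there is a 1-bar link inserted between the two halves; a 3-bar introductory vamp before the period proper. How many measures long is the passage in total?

12 measures

Basic parallel period: 4 + 4 = 8 bars.
8 (basic form) + 1 (link) + 3 (introduction) = 12.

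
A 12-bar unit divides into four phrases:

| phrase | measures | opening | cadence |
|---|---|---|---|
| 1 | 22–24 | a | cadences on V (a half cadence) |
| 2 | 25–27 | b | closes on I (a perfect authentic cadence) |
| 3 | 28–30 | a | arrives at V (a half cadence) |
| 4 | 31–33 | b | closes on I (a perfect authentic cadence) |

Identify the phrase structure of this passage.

repeated period

The cadence pattern HC–PAC–HC–PAC is weak–strong twice, and phrases 3–4 restate phrases 1–2: a period heard twice, not a double period (which would end weakly at phrase 2).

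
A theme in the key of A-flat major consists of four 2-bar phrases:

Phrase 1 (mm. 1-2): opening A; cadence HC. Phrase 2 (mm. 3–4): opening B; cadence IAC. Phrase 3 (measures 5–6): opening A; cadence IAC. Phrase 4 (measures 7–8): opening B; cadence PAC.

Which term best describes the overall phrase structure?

Four phrases in two halves: the first half (measures 1–4) ends with an imperfect authentic cadence, the second (mm. 5–8) with a perfect authentic cadence — a large antecedent–consequent pair, i.e. a double period.
Phrase 3 begins with the same material as phrase 1, making it parallel.

parallel double period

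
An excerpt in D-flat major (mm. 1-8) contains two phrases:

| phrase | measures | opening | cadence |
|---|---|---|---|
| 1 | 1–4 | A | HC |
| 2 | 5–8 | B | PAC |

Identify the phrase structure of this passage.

Phrase 1 ends with a half cadence (weaker) and phrase 2 with a perfect authentic cadence (stronger): antecedent + consequent = a period.
The two phrases open with different material (A / B), so the period is contrasting.

contrasting period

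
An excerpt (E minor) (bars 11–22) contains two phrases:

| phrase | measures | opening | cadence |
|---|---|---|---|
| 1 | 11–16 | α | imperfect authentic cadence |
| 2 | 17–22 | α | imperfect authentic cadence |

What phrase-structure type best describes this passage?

repeated phrase

Both phrases have the same opening (α) and the same cadence (imperfect authentic cadence): the second is a restatement, not a consequent, so this is a repeated phrase rather than a period.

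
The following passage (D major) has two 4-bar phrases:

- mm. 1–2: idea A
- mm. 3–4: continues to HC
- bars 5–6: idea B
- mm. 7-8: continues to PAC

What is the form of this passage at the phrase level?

Phrase 1 ends with a half cadence (weaker) and phrase 2 with a perfect authentic cadence (stronger): antecedent + consequent = a period.
The two phrases open with different material (A / B), so the period is contrasting.

contrasting period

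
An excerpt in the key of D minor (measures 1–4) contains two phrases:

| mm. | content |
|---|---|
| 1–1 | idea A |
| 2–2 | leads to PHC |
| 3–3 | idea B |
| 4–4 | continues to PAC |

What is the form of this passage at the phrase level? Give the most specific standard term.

Phrase 1 ends with a Phrygian half cadence (weaker) and phrase 2 with a perfect authentic cadence (stronger): antecedent + consequent = a period.
The two phrases open with different material (A / B), so the period is contrasting.

contrasting period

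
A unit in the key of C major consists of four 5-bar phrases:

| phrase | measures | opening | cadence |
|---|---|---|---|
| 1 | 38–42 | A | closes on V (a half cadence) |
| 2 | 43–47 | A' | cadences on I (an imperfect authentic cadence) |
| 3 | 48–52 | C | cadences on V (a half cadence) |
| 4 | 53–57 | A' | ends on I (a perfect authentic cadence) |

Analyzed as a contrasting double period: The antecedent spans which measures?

measures 38–47

In a double period the four phrases pair into a large antecedent (phrases 1–2, ending imperfect authentic cadence) and a large consequent (phrases 3–4, ending perfect authentic cadence). The antecedent spans bars 38–47.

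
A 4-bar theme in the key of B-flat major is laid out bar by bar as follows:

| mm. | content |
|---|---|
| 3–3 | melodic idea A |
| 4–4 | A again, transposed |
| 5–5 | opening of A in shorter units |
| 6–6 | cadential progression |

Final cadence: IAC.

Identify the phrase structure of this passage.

sentence

Basic idea (m. 3) + its repetition (m. 4) form the presentation; fragmentation and cadence (mm. 5–6) form the continuation — the 4-bar whole is a sentence.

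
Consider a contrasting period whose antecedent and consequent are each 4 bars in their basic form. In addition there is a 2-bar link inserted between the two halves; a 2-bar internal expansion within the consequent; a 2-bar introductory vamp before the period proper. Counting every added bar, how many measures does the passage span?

14 measures

Basic contrasting period: 4 + 4 = 8 bars.
8 (basic form) + 2 (link) + 2 (internal expansion) + 2 (introduction) = 14.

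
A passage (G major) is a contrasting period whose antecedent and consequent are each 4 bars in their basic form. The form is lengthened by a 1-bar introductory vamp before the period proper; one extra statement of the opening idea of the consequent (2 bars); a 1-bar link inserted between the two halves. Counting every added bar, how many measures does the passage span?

12 measures

Basic contrasting period: 4 + 4 = 8 bars.
8 (basic form) + 1 (introduction) + 2 (extra statement) + 1 (link) = 12.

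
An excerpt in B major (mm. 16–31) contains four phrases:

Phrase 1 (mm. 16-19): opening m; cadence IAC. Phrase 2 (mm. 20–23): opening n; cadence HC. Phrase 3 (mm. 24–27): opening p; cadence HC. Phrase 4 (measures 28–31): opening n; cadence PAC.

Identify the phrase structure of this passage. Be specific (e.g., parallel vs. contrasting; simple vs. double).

Four phrases in two halves: the first half (mm. 16–23) ends with a half cadence, the second (bars 24–31) with a perfect authentic cadence — a large antecedent–consequent pair, i.e. a double period.
Phrase 3 begins with different material from phrase 1, making it contrasting.

contrasting double period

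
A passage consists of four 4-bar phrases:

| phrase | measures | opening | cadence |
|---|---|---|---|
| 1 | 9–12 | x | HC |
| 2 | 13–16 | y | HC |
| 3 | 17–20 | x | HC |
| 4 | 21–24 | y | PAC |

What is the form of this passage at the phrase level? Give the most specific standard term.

Four phrases in two halves: the first half (mm. 9–16) ends with a half cadence, the second (bars 17-24) with a perfect authentic cadence — a large antecedent–consequent pair, i.e. a double period.
Phrase 3 begins with the same material as phrase 1, making it parallel.

parallel double period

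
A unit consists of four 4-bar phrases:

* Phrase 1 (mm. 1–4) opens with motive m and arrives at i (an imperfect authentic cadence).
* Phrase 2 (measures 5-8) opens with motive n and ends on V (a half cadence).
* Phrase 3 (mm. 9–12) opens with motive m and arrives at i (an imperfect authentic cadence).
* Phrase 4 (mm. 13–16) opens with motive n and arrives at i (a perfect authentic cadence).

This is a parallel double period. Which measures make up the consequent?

measures 9–16

In a double period the first pair of phrases (ending half cadence) is the large antecedent and the second pair (ending perfect authentic cadence) is the large consequent; the consequent is measures 9–16.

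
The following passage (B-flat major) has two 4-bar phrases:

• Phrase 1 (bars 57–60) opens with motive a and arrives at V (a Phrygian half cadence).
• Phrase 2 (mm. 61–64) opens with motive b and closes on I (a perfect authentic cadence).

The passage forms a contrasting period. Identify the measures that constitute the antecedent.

measures 57–60

The antecedent is the phrase ending with the weaker cadence (Phrygian half cadence, phrase 1) and the consequent the one ending more conclusively (perfect authentic cadence, phrase 2); the antecedent is mm. 57-60.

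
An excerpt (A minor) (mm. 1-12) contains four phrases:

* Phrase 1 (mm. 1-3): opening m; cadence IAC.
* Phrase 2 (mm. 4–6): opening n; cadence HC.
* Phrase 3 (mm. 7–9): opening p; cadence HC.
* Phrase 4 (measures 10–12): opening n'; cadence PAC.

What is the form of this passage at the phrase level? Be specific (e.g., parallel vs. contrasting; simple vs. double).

contrasting double period

Four phrases in two halves: the first half (measures 1-6) ends with a half cadence, the second (bars 7-12) with a perfect authentic cadence — a large antecedent–consequent pair, i.e. a double period.
Phrase 3 begins with different material from phrase 1, making it contrasting.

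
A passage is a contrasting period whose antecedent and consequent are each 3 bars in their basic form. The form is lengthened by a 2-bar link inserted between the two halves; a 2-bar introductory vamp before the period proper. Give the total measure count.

10 measures

Basic contrasting period: 3 + 3 = 6 bars.
6 (basic form) + 2 (link) + 2 (introduction) = 10.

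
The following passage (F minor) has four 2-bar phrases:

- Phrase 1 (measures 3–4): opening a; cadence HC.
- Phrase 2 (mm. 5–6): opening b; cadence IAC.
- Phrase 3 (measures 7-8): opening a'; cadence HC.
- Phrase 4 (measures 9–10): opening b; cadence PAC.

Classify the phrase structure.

parallel double period

Four phrases in two halves: the first half (mm. 3-6) ends with an imperfect authentic cadence, the second (measures 7–10) with a perfect authentic cadence — a large antecedent–consequent pair, i.e. a double period.
Phrase 3 begins with the same material as phrase 1, making it parallel.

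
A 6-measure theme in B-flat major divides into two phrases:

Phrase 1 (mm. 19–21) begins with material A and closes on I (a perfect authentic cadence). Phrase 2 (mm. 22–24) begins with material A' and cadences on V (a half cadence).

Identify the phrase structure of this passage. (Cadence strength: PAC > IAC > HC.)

The second phrase closes with a half cadence, which is not stronger than the first phrase's perfect authentic cadence; without a weak→strong cadential pair there is no antecedent–consequent relationship, so this is a phrase group rather than a period.

phrase group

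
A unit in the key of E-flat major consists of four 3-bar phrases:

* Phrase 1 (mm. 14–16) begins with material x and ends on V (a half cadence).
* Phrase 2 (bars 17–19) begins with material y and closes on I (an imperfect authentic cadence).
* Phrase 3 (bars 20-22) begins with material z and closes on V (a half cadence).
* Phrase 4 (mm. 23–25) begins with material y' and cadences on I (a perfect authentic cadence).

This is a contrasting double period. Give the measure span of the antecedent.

In a double period the first pair of phrases (ending imperfect authentic cadence) is the large antecedent and the second pair (ending perfect authentic cadence) is the large consequent; the antecedent is measures 14–19.

measures 14–19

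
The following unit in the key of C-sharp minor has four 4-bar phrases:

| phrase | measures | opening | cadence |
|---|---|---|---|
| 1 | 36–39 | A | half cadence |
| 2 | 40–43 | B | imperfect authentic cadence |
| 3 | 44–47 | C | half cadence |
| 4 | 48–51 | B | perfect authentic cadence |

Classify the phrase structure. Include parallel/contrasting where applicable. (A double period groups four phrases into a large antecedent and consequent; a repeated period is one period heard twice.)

contrasting double period

Four phrases in two halves: the first half (measures 36-43) ends with an imperfect authentic cadence, the second (mm. 44–51) with a perfect authentic cadence — a large antecedent–consequent pair, i.e. a double period.
Phrase 3 begins with different material from phrase 1, making it contrasting.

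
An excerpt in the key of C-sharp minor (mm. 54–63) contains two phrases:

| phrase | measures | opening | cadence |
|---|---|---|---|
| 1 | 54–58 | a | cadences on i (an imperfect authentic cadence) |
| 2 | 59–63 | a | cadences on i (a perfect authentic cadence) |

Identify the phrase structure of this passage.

parallel period

Phrase 1 ends with an imperfect authentic cadence (weaker) and phrase 2 with a perfect authentic cadence (stronger): antecedent + consequent = a period.
The two phrases open with the same material (a / a), so the period is parallel.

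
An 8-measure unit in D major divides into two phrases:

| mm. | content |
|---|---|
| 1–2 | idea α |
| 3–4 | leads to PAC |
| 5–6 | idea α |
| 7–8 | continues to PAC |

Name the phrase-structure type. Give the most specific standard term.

repeated phrase

Both phrases have the same opening (α) and the same cadence (perfect authentic cadence): the second is a restatement, not a consequent, so this is a repeated phrase rather than a period.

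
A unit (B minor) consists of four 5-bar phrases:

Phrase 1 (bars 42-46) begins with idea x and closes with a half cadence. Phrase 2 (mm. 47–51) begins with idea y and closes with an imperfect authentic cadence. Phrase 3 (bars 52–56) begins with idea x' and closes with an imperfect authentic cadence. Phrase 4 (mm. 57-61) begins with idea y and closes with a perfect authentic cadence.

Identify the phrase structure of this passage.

parallel double period

Four phrases in two halves: the first half (mm. 42–51) ends with an imperfect authentic cadence, the second (measures 52–61) with a perfect authentic cadence — a large antecedent–consequent pair, i.e. a double period.
Phrase 3 begins with the same material as phrase 1, making it parallel.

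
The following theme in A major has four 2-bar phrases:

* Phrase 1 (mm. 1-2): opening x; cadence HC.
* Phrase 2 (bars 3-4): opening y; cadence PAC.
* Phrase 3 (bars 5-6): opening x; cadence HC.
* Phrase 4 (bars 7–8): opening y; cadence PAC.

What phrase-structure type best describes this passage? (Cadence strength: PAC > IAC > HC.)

repeated period

The cadence pattern HC–PAC–HC–PAC is weak–strong twice, and phrases 3–4 restate phrases 1–2: a period heard twice, not a double period (which would end weakly at phrase 2).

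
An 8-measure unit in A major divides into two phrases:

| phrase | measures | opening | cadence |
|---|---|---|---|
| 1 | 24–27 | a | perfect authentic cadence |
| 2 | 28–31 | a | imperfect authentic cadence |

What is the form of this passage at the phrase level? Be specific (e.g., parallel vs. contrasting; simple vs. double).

phrase group

The second phrase closes with an imperfect authentic cadence, which is not stronger than the first phrase's perfect authentic cadence; without a weak→strong cadential pair there is no antecedent–consequent relationship, so this is a phrase group rather than a period.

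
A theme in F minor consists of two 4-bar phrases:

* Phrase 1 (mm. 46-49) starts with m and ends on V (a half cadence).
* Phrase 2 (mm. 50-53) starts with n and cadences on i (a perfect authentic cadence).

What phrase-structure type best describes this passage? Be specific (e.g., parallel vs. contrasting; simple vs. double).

Phrase 1 ends with a half cadence (weaker) and phrase 2 with a perfect authentic cadence (stronger): antecedent + consequent = a period.
The two phrases open with different material (m / n), so the period is contrasting.

contrasting period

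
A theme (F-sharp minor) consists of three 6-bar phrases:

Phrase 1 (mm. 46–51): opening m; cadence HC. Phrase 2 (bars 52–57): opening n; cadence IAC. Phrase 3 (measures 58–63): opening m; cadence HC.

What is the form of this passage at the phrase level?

phrase group

The final phrase closes with a half cadence, which is not stronger than the preceding imperfect authentic cadence; the 3 phrases lack an overall antecedent–consequent design and so form a phrase group.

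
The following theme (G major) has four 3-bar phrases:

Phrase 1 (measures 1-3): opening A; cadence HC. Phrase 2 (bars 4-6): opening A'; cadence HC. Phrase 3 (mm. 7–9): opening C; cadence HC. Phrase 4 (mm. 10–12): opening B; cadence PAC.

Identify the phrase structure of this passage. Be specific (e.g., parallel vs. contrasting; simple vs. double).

contrasting double period

Four phrases in two halves: the first half (bars 1–6) ends with a half cadence, the second (mm. 7–12) with a perfect authentic cadence — a large antecedent–consequent pair, i.e. a double period.
Phrase 3 begins with different material from phrase 1, making it contrasting.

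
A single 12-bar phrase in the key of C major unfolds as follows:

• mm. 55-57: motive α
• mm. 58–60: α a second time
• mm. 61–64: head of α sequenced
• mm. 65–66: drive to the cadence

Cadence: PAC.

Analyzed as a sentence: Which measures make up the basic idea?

The presentation of a sentence is the basic idea (mm. 55–57) plus its repetition (bars 58–60); the basic idea is therefore mm. 55-57.

measures 55–57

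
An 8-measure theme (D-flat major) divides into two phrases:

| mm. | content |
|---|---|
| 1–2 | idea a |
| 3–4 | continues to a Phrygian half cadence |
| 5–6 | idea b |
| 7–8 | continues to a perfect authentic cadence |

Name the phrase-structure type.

Phrase 1 ends with a Phrygian half cadence (weaker) and phrase 2 with a perfect authentic cadence (stronger): antecedent + consequent = a period.
The two phrases open with different material (a / b), so the period is contrasting.

contrasting period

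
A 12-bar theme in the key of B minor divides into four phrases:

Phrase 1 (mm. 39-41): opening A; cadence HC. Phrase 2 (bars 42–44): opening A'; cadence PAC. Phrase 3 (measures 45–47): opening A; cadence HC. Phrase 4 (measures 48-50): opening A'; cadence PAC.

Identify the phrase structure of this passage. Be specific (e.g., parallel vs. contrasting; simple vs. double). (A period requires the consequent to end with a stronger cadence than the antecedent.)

repeated period

The cadence pattern HC–PAC–HC–PAC is weak–strong twice, and phrases 3–4 restate phrases 1–2: a period heard twice, not a double period (which would end weakly at phrase 2).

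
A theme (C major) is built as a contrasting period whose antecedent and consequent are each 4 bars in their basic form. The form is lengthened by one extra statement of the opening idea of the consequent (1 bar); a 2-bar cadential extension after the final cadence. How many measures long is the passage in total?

Basic contrasting period: 4 + 4 = 8 bars.
8 (basic form) + 1 (extra statement) + 2 (cadential extension) = 11.

11 measures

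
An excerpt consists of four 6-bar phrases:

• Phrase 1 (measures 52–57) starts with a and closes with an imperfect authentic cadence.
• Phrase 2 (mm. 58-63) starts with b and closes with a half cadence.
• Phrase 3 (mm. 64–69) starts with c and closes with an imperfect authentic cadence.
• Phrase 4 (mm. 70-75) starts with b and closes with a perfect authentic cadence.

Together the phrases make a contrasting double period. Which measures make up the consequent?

measures 64–75

In a double period the first pair of phrases (ending half cadence) is the large antecedent and the second pair (ending perfect authentic cadence) is the large consequent; the consequent is measures 64–75.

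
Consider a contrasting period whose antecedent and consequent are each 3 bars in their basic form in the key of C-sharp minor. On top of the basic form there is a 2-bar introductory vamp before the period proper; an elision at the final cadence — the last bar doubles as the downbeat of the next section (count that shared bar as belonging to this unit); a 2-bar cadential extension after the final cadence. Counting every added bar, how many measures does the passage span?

10 measures

Basic contrasting period: 3 + 3 = 6 bars.
6 (basic form) + 2 (introduction) + 2 (cadential extension) = 10.
The elision shares a bar with the next section but does not change this unit's count.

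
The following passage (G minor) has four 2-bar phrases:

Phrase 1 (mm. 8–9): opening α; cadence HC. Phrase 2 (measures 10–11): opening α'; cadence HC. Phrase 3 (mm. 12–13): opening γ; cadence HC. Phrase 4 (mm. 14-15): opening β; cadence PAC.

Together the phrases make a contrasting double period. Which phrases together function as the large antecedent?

In a double period the first pair of phrases (ending half cadence) is the large antecedent and the second pair (ending perfect authentic cadence) is the large consequent; the antecedent is phrases 1 and 2.

phrases 1 and 2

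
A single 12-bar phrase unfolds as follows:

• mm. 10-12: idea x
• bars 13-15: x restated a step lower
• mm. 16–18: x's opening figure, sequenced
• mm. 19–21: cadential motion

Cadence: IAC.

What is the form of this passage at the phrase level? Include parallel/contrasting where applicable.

Basic idea (mm. 10–12) + its repetition (mm. 13–15) form the presentation; fragmentation and cadence (mm. 16-21) form the continuation — the 12-bar whole is a sentence.

sentence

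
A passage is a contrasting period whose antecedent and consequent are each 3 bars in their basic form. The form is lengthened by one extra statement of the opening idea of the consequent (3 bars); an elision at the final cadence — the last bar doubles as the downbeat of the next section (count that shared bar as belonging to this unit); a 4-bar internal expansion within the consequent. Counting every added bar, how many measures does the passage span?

Basic contrasting period: 3 + 3 = 6 bars.
6 (basic form) + 3 (extra statement) + 4 (internal expansion) = 13.
The elision shares a bar with the next section but does not change this unit's count.

13 measures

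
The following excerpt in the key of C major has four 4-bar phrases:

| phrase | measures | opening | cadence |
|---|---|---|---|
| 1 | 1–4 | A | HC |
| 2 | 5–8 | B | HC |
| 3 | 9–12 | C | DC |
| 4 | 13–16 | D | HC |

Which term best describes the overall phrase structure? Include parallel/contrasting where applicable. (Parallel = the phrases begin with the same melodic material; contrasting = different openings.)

phrase group

Phrase 4 ends with a half cadence, no stronger than phrase 2's half cadence, so the four phrases do not form a double period; nor do phrases 3–4 duplicate 1–2, so it is not a repeated period. With no phrase reaching a conclusive cadence, the passage is a phrase group.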